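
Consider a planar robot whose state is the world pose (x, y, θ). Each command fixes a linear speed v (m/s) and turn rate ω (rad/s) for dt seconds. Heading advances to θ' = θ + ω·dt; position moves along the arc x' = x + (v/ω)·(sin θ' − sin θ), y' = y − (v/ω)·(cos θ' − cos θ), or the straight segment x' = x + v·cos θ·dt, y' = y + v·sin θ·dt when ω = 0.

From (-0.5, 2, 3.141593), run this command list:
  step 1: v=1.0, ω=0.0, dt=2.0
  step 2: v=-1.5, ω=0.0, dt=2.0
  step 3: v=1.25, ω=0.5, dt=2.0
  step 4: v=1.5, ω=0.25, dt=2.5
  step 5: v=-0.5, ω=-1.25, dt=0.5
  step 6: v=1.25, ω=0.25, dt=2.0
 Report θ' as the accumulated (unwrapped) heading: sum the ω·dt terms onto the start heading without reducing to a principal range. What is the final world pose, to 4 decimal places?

(-3.2633, -4.8262, 4.6416)

step 1: θ'=3.1416 (straight) → pose (-2.5000, 2.0000, 3.1416)
step 2: θ'=3.1416 (straight) → pose (0.5000, 2.0000, 3.1416)
step 3: θ'=4.1416 (R=2.5000) → pose (-1.6037, 0.8508, 4.1416)
step 4: θ'=4.7666 (R=6.0000) → pose (-2.5460, -2.7161, 4.7666)
step 5: θ'=4.1416 (R=0.4000) → pose (-2.4832, -2.4783, 4.1416)
step 6: θ'=4.6416 (R=5.0000) → pose (-3.2633, -4.8262, 4.6416)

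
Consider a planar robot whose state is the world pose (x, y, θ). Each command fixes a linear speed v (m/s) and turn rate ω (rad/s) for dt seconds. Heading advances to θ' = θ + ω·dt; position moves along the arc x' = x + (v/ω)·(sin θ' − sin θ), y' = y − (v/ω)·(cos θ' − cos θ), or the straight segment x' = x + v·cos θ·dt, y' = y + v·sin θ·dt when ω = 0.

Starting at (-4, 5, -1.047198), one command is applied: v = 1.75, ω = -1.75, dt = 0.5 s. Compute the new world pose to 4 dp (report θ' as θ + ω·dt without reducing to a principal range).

(-3.9271, 4.1558, -1.9222)

θ' = -1.0472 + -1.75·0.5 = -1.9222
R = v/ω = 1.75/-1.75 = -1.0000
x' = -4 + -1.0000·(sin -1.9222 − sin -1.0472) = -3.9271
y' = 5 − -1.0000·(cos -1.9222 − cos -1.0472) = 4.1558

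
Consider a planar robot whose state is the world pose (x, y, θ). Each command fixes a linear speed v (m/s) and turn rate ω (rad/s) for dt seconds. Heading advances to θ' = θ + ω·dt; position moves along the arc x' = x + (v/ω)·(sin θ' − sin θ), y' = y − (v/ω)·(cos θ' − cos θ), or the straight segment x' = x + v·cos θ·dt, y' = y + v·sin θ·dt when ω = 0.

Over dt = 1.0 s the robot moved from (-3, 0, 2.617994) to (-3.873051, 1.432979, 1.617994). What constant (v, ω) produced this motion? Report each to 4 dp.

Δθ = 1.617994 − 2.617994 = -1.000000
ω = Δθ/dt = -1.000000/1.0 = -1.0000
R = −Δy/(cos θ' − cos θ) = -1.7500
v = R·ω = -1.7500·-1.0000 = 1.7500

v = 1.7500, ω = -1.0000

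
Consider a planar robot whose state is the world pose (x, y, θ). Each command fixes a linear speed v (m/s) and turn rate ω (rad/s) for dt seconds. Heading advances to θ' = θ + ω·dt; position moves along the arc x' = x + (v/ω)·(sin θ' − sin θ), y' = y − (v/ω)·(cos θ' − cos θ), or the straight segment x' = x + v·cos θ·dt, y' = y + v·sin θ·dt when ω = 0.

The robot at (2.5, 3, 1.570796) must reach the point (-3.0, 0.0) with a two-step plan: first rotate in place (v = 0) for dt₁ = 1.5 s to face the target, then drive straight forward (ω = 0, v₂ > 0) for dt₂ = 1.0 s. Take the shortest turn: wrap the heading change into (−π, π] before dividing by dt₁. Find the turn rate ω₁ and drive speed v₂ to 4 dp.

heading to target = atan2(0−3, -3−2.5) = -2.6422
Δθ = wrap(-2.6422 − 1.5708) = 2.0701; ω₁ = Δθ/dt₁ = 1.3801
distance = √((-3−2.5)² + (0−3)²) = 6.2650; v₂ = distance/dt₂ = 6.2650

ω₁ = 1.3801, v₂ = 6.2650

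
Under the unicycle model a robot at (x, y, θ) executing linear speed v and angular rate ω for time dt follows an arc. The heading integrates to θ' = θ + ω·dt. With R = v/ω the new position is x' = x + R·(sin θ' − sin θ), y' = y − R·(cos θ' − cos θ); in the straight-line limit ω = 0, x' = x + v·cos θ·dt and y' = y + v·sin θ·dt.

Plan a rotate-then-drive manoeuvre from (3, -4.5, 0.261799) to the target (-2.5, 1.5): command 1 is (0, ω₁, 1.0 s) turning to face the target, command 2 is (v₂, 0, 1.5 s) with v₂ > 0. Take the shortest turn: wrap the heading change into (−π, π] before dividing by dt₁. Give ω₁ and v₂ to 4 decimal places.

heading to target = atan2(1.5−-4.5, -2.5−3) = 2.3127
Δθ = wrap(2.3127 − 0.2618) = 2.0509; ω₁ = Δθ/dt₁ = 2.0509
distance = √((-2.5−3)² + (1.5−-4.5)²) = 8.1394; v₂ = distance/dt₂ = 5.4263

ω₁ = 2.0509, v₂ = 5.4263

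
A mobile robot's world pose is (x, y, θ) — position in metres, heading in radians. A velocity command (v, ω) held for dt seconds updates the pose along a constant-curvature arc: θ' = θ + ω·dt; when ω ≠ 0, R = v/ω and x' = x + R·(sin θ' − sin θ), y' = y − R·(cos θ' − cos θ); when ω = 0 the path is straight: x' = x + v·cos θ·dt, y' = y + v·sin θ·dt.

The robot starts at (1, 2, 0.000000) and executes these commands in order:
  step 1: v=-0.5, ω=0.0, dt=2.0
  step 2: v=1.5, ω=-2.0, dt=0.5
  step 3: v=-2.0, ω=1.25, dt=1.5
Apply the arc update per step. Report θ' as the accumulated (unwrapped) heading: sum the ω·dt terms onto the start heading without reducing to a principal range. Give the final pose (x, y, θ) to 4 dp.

(-1.9433, 1.8163, 0.8750)

step 1: θ'=0.0000 (straight) → pose (0.0000, 2.0000, 0.0000)
step 2: θ'=-1.0000 (R=-0.7500) → pose (0.6311, 1.6552, -1.0000)
step 3: θ'=0.8750 (R=-1.6000) → pose (-1.9433, 1.8163, 0.8750)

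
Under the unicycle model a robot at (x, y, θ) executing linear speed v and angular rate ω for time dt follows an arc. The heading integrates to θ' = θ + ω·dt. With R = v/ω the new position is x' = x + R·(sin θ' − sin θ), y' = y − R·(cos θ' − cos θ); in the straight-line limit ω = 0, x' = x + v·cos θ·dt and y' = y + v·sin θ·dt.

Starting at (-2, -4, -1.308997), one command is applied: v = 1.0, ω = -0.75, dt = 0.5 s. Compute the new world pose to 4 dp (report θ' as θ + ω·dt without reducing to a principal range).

θ' = -1.3090 + -0.75·0.5 = -1.6840
R = v/ω = 1.0/-0.75 = -1.3333
x' = -2 + -1.3333·(sin -1.6840 − sin -1.3090) = -1.9631
y' = -4 − -1.3333·(cos -1.6840 − cos -1.3090) = -4.4957

(-1.9631, -4.4957, -1.6840)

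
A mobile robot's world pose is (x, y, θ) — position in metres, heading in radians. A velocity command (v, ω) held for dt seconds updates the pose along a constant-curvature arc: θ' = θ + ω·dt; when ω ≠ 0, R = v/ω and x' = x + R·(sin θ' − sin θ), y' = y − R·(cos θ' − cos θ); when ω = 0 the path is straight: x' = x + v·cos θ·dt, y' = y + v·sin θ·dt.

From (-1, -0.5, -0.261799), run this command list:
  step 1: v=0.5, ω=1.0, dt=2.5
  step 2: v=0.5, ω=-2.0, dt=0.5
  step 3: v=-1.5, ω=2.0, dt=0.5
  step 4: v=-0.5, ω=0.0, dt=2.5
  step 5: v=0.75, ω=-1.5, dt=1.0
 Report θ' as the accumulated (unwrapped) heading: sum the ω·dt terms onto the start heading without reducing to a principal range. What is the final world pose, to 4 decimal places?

step 1: θ'=2.2382 (R=0.5000) → pose (-0.4779, 0.2924, 2.2382)
step 2: θ'=1.2382 (R=-0.2500) → pose (-0.5178, 0.5288, 1.2382)
step 3: θ'=2.2382 (R=-0.7500) → pose (-0.3980, -0.1803, 2.2382)
step 4: θ'=2.2382 (straight) → pose (0.3757, -1.1621, 2.2382)
step 5: θ'=0.7382 (R=-0.5000) → pose (0.4319, -0.4828, 0.7382)

(0.4319, -0.4828, 0.7382)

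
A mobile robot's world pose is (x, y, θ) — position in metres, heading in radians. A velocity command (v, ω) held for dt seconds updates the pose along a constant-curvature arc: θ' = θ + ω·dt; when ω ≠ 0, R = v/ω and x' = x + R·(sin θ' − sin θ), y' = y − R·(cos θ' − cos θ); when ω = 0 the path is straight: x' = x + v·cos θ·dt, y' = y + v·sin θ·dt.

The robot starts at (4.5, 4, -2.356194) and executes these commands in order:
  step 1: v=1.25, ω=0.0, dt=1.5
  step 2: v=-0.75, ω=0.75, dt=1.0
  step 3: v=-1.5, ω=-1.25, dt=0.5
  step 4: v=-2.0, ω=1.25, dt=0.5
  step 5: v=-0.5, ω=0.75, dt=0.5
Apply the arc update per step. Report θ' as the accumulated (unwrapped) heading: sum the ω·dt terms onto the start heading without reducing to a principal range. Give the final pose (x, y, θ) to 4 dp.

step 1: θ'=-2.3562 (straight) → pose (3.1742, 2.6742, -2.3562)
step 2: θ'=-1.6062 (R=-1.0000) → pose (3.4664, 3.3459, -1.6062)
step 3: θ'=-2.2312 (R=1.2000) → pose (3.7180, 4.0395, -2.2312)
step 4: θ'=-1.6062 (R=-1.6000) → pose (4.0534, 4.9644, -1.6062)
step 5: θ'=-1.2312 (R=-0.6667) → pose (4.0157, 5.2101, -1.2312)

(4.0157, 5.2101, -1.2312)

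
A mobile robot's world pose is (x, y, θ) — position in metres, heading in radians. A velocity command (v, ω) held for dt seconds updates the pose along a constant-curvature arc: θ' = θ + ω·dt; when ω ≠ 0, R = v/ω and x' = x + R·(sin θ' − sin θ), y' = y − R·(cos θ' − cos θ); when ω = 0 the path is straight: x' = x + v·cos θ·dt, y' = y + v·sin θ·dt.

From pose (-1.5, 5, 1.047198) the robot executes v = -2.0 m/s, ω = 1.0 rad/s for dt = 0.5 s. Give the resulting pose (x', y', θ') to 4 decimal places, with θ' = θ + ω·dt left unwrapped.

(-1.7674, 4.0472, 1.5472)

θ' = 1.0472 + 1.0·0.5 = 1.5472
R = v/ω = -2.0/1.0 = -2.0000
x' = -1.5 + -2.0000·(sin 1.5472 − sin 1.0472) = -1.7674
y' = 5 − -2.0000·(cos 1.5472 − cos 1.0472) = 4.0472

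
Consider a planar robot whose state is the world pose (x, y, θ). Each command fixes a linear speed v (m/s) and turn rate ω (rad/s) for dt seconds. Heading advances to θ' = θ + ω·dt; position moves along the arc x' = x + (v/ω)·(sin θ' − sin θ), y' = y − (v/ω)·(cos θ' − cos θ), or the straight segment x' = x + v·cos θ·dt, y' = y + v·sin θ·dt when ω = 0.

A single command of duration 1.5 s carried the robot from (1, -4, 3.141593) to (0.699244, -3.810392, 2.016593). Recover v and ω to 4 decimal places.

Δθ = 2.016593 − 3.141593 = -1.125000
ω = Δθ/dt = -1.125000/1.5 = -0.7500
R = Δx/(sin θ' − sin θ) = -0.3333
v = R·ω = -0.3333·-0.7500 = 0.2500

v = 0.2500, ω = -0.7500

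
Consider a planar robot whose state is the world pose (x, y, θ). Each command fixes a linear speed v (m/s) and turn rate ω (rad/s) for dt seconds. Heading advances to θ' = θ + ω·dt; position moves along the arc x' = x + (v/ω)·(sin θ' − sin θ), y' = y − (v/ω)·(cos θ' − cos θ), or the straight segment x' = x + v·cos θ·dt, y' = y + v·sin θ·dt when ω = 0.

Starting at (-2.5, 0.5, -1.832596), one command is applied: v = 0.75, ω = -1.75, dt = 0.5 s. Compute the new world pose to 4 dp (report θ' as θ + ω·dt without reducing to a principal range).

(-2.7338, 0.2221, -2.7076)

θ' = -1.8326 + -1.75·0.5 = -2.7076
R = v/ω = 0.75/-1.75 = -0.4286
x' = -2.5 + -0.4286·(sin -2.7076 − sin -1.8326) = -2.7338
y' = 0.5 − -0.4286·(cos -2.7076 − cos -1.8326) = 0.2221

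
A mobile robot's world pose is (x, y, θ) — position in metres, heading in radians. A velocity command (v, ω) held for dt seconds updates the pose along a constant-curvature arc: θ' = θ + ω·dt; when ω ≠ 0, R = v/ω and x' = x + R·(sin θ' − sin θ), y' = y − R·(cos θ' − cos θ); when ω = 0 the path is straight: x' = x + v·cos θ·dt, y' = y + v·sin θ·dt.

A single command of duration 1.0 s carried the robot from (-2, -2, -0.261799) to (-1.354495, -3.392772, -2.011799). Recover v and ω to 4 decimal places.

Δθ = -2.011799 − -0.261799 = -1.750000
ω = Δθ/dt = -1.750000/1.0 = -1.7500
R = −Δy/(cos θ' − cos θ) = -1.0000
v = R·ω = -1.0000·-1.7500 = 1.7500

v = 1.7500, ω = -1.7500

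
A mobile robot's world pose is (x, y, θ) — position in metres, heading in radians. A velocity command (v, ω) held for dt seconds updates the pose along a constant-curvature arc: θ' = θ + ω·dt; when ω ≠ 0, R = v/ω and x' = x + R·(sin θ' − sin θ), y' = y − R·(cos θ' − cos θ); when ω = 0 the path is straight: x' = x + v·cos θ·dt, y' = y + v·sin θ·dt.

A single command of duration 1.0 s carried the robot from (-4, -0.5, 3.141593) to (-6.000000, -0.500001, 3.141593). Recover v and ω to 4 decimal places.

Δθ = 3.141593 − 3.141593 = 0.000000
ω = Δθ/dt = 0.000000/1.0 = 0.0000
ω = 0 → v = (Δx·cos θ + Δy·sin θ)/dt = 2.0000

v = 2.0000, ω = 0.0000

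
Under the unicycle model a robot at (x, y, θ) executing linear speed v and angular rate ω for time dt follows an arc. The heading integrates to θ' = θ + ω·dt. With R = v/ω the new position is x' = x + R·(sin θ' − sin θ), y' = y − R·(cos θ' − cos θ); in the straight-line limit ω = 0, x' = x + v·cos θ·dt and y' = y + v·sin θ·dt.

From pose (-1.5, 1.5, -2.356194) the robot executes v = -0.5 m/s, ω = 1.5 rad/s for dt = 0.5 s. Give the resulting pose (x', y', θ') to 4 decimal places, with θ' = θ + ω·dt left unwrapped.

θ' = -2.3562 + 1.5·0.5 = -1.6062
R = v/ω = -0.5/1.5 = -0.3333
x' = -1.5 + -0.3333·(sin -1.6062 − sin -2.3562) = -1.4026
y' = 1.5 − -0.3333·(cos -1.6062 − cos -2.3562) = 1.7239

(-1.4026, 1.7239, -1.6062)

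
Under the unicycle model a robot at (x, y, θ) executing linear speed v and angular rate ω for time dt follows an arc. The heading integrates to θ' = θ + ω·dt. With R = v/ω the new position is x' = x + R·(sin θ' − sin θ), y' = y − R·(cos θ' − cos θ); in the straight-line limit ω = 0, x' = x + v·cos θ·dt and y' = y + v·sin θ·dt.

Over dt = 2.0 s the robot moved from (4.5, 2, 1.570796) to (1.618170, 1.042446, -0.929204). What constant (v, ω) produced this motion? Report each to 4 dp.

Δθ = -0.929204 − 1.570796 = -2.500000
ω = Δθ/dt = -2.500000/2.0 = -1.2500
R = Δx/(sin θ' − sin θ) = 1.6000
v = R·ω = 1.6000·-1.2500 = -2.0000

v = -2.0000, ω = -1.2500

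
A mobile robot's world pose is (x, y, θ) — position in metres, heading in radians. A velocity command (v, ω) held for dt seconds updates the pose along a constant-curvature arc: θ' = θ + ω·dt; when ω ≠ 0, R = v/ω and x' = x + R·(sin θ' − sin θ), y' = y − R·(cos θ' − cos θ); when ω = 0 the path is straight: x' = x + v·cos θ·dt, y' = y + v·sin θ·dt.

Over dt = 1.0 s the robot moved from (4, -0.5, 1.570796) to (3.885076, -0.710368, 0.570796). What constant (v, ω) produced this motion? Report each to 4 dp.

v = -0.2500, ω = -1.0000

Δθ = 0.570796 − 1.570796 = -1.000000
ω = Δθ/dt = -1.000000/1.0 = -1.0000
R = −Δy/(cos θ' − cos θ) = 0.2500
v = R·ω = 0.2500·-1.0000 = -0.2500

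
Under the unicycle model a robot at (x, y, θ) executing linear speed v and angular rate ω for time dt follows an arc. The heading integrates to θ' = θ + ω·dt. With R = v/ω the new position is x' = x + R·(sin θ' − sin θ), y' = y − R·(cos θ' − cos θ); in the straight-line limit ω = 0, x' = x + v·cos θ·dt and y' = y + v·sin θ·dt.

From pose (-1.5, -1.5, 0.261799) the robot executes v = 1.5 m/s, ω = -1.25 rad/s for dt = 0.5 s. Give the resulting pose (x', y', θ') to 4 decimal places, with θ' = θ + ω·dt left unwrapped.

θ' = 0.2618 + -1.25·0.5 = -0.3632
R = v/ω = 1.5/-1.25 = -1.2000
x' = -1.5 + -1.2000·(sin -0.3632 − sin 0.2618) = -0.7631
y' = -1.5 − -1.2000·(cos -0.3632 − cos 0.2618) = -1.5374

(-0.7631, -1.5374, -0.3632)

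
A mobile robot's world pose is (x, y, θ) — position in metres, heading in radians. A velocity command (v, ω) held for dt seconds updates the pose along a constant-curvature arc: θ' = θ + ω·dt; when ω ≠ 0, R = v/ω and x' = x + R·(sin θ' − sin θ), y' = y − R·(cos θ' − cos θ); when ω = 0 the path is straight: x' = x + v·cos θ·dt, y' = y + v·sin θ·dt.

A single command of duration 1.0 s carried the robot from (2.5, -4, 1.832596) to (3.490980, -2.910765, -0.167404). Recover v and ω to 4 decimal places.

Δθ = -0.167404 − 1.832596 = -2.000000
ω = Δθ/dt = -2.000000/1.0 = -2.0000
R = −Δy/(cos θ' − cos θ) = -0.8750
v = R·ω = -0.8750·-2.0000 = 1.7500

v = 1.7500, ω = -2.0000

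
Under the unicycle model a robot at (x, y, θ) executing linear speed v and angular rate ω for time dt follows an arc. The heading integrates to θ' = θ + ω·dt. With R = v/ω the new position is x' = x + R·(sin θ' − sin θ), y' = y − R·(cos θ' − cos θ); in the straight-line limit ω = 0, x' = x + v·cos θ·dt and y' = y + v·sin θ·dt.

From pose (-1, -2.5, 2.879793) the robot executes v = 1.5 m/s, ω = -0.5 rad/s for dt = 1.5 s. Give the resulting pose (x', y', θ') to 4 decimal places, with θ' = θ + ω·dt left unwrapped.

θ' = 2.8798 + -0.5·1.5 = 2.1298
R = v/ω = 1.5/-0.5 = -3.0000
x' = -1 + -3.0000·(sin 2.1298 − sin 2.8798) = -2.7669
y' = -2.5 − -3.0000·(cos 2.1298 − cos 2.8798) = -1.1932

(-2.7669, -1.1932, 2.1298)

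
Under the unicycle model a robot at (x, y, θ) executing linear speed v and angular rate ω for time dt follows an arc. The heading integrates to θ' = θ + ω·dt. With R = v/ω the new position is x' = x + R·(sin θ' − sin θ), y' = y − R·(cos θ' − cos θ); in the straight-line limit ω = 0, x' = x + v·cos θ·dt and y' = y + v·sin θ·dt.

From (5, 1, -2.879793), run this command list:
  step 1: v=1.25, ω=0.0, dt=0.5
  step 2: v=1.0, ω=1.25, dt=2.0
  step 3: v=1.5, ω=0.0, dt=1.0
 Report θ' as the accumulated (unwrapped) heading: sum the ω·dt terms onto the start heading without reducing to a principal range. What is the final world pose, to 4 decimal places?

(5.6999, -1.2336, -0.3798)

step 1: θ'=-2.8798 (straight) → pose (4.3963, 0.8382, -2.8798)
step 2: θ'=-0.3798 (R=0.8000) → pose (4.3068, -0.6775, -0.3798)
step 3: θ'=-0.3798 (straight) → pose (5.6999, -1.2336, -0.3798)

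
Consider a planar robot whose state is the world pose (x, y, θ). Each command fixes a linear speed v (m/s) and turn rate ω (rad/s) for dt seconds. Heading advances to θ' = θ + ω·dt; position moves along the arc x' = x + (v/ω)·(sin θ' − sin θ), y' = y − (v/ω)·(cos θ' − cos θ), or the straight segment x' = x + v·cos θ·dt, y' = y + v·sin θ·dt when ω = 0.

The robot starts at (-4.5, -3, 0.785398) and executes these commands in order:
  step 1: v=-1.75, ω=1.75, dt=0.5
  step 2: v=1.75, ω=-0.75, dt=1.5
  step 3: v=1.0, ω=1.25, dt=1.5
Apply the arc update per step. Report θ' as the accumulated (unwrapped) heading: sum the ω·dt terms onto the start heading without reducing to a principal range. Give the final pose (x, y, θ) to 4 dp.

step 1: θ'=1.6604 (R=-1.0000) → pose (-4.7889, -3.7966, 1.6604)
step 2: θ'=0.5354 (R=-2.3333) → pose (-3.6553, -1.5810, 0.5354)
step 3: θ'=2.4104 (R=0.8000) → pose (-3.5293, -0.2974, 2.4104)

(-3.5293, -0.2974, 2.4104)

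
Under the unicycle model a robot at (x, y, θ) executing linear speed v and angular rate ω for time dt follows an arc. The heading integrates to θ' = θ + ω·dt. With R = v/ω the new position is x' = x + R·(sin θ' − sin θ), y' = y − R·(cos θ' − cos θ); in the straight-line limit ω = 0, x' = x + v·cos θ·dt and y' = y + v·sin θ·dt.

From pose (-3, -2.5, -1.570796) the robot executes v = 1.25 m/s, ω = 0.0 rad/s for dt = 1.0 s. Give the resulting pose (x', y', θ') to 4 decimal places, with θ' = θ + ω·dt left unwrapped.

θ' = -1.5708 + 0.0·1.0 = -1.5708
ω = 0 → straight: x' = -3 + 1.25·cos(-1.5708)·1.0 = -3.0000
y' = -2.5 + 1.25·sin(-1.5708)·1.0 = -3.7500

(-3.0000, -3.7500, -1.5708)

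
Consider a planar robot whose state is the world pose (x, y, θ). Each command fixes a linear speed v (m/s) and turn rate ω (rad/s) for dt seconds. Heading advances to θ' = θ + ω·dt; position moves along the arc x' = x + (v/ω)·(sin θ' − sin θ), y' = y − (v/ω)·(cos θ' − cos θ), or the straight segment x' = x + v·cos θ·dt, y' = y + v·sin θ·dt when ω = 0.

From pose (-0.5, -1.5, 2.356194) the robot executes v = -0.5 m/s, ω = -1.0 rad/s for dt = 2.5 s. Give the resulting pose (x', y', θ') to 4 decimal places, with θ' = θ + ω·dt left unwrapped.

θ' = 2.3562 + -1.0·2.5 = -0.1438
R = v/ω = -0.5/-1.0 = 0.5000
x' = -0.5 + 0.5000·(sin -0.1438 − sin 2.3562) = -0.9252
y' = -1.5 − 0.5000·(cos -0.1438 − cos 2.3562) = -2.3484

(-0.9252, -2.3484, -0.1438)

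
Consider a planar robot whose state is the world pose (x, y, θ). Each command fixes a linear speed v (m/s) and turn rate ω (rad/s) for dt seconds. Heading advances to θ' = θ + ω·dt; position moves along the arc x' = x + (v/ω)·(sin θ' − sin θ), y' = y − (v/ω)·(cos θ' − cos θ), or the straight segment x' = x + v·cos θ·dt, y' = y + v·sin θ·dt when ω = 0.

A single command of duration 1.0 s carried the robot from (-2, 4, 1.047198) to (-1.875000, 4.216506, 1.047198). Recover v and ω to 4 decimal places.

v = 0.2500, ω = 0.0000

Δθ = 1.047198 − 1.047198 = 0.000000
ω = Δθ/dt = 0.000000/1.0 = 0.0000
ω = 0 → v = (Δx·cos θ + Δy·sin θ)/dt = 0.2500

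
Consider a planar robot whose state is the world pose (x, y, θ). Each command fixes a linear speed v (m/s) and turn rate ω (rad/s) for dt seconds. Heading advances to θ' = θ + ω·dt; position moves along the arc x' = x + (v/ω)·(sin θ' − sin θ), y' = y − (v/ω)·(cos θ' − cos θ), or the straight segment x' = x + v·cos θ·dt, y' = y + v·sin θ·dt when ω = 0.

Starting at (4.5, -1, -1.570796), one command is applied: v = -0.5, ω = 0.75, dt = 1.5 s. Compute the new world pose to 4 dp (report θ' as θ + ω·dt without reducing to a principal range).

(4.1208, -0.3985, -0.4458)

θ' = -1.5708 + 0.75·1.5 = -0.4458
R = v/ω = -0.5/0.75 = -0.6667
x' = 4.5 + -0.6667·(sin -0.4458 − sin -1.5708) = 4.1208
y' = -1 − -0.6667·(cos -0.4458 − cos -1.5708) = -0.3985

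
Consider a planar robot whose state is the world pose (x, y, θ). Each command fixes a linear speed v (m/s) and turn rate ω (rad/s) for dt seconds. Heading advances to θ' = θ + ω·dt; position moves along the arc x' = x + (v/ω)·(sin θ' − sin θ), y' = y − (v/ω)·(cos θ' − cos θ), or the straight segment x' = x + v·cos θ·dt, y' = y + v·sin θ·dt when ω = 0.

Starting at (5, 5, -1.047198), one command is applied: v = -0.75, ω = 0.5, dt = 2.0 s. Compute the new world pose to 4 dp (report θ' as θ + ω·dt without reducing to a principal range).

θ' = -1.0472 + 0.5·2.0 = -0.0472
R = v/ω = -0.75/0.5 = -1.5000
x' = 5 + -1.5000·(sin -0.0472 − sin -1.0472) = 3.7717
y' = 5 − -1.5000·(cos -0.0472 − cos -1.0472) = 5.7483

(3.7717, 5.7483, -0.0472)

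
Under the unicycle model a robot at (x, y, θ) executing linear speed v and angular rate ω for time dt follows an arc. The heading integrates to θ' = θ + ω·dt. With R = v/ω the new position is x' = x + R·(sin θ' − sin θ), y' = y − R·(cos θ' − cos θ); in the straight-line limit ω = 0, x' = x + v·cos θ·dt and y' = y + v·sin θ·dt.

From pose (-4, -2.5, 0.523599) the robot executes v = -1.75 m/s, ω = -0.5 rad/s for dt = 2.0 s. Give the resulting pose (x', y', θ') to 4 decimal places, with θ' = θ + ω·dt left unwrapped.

θ' = 0.5236 + -0.5·2.0 = -0.4764
R = v/ω = -1.75/-0.5 = 3.5000
x' = -4 + 3.5000·(sin -0.4764 − sin 0.5236) = -7.3550
y' = -2.5 − 3.5000·(cos -0.4764 − cos 0.5236) = -2.5792

(-7.3550, -2.5792, -0.4764)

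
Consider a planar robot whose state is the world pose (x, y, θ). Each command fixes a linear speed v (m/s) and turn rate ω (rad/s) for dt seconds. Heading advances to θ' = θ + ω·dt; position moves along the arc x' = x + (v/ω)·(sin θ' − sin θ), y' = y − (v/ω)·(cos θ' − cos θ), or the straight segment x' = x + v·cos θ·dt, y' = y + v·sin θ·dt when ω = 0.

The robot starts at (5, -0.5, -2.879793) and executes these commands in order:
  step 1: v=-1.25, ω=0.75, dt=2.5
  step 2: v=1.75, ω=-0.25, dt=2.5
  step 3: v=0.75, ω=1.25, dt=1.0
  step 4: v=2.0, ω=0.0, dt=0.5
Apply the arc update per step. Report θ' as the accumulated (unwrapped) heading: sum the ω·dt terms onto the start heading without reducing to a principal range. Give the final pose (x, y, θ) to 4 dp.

step 1: θ'=-1.0048 (R=-1.6667) → pose (5.9754, 2.0036, -1.0048)
step 2: θ'=-1.6298 (R=-7.0000) → pose (7.0549, -2.1629, -1.6298)
step 3: θ'=-0.3798 (R=0.6000) → pose (7.4314, -2.7556, -0.3798)
step 4: θ'=-0.3798 (straight) → pose (8.3601, -3.1263, -0.3798)

(8.3601, -3.1263, -0.3798)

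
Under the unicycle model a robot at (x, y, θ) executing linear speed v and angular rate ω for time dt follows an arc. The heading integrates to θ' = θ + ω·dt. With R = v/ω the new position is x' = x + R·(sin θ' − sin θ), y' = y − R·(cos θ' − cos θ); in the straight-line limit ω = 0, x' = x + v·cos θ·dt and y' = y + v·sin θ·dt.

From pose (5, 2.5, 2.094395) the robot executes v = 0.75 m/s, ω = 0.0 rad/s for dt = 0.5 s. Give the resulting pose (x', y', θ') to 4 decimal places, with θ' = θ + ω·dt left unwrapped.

θ' = 2.0944 + 0.0·0.5 = 2.0944
ω = 0 → straight: x' = 5 + 0.75·cos(2.0944)·0.5 = 4.8125
y' = 2.5 + 0.75·sin(2.0944)·0.5 = 2.8248

(4.8125, 2.8248, 2.0944)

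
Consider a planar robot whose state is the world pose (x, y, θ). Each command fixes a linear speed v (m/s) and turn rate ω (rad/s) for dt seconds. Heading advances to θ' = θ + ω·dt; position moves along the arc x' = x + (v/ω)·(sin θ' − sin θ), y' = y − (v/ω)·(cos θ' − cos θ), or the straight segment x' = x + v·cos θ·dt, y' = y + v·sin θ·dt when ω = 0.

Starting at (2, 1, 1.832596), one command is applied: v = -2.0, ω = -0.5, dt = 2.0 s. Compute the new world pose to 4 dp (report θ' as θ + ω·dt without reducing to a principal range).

θ' = 1.8326 + -0.5·2.0 = 0.8326
R = v/ω = -2.0/-0.5 = 4.0000
x' = 2 + 4.0000·(sin 0.8326 − sin 1.8326) = 1.0950
y' = 1 − 4.0000·(cos 0.8326 − cos 1.8326) = -2.7271

(1.0950, -2.7271, 0.8326)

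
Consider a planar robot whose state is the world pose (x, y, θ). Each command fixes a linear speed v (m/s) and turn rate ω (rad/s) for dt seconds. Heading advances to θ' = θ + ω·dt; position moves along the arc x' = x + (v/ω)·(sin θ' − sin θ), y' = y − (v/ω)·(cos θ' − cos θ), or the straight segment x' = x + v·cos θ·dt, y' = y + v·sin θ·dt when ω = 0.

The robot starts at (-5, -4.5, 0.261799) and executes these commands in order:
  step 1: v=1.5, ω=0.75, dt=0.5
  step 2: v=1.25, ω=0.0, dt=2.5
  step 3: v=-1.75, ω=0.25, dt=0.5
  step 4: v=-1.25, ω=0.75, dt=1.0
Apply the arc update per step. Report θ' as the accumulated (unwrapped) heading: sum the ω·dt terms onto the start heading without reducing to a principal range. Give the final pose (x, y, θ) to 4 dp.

step 1: θ'=0.6368 (R=2.0000) → pose (-4.3284, -4.1762, 0.6368)
step 2: θ'=0.6368 (straight) → pose (-1.8159, -2.3180, 0.6368)
step 3: θ'=0.7618 (R=-7.0000) → pose (-2.4851, -2.8808, 0.7618)
step 4: θ'=1.5118 (R=-1.6667) → pose (-2.9985, -3.9885, 1.5118)

(-2.9985, -3.9885, 1.5118)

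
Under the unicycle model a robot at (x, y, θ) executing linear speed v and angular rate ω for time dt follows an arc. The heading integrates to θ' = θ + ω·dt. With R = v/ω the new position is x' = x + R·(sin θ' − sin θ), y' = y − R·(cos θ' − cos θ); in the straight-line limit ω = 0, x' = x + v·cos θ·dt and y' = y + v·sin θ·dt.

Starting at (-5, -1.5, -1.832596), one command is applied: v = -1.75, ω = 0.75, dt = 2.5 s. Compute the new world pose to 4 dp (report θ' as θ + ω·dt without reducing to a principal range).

(-7.3527, 1.4351, 0.0424)

θ' = -1.8326 + 0.75·2.5 = 0.0424
R = v/ω = -1.75/0.75 = -2.3333
x' = -5 + -2.3333·(sin 0.0424 − sin -1.8326) = -7.3527
y' = -1.5 − -2.3333·(cos 0.0424 − cos -1.8326) = 1.4351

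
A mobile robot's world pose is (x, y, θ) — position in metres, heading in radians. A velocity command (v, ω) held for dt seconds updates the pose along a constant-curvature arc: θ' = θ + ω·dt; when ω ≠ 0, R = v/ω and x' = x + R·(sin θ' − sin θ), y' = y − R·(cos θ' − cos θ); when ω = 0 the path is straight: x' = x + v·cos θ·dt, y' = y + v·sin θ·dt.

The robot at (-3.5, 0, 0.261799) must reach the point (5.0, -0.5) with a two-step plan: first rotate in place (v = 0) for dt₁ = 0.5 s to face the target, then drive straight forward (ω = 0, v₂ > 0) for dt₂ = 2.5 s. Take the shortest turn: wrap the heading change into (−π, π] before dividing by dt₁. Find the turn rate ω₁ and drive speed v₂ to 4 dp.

heading to target = atan2(-0.5−0, 5−-3.5) = -0.0588
Δθ = wrap(-0.0588 − 0.2618) = -0.3206; ω₁ = Δθ/dt₁ = -0.6411
distance = √((5−-3.5)² + (-0.5−0)²) = 8.5147; v₂ = distance/dt₂ = 3.4059

ω₁ = -0.6411, v₂ = 3.4059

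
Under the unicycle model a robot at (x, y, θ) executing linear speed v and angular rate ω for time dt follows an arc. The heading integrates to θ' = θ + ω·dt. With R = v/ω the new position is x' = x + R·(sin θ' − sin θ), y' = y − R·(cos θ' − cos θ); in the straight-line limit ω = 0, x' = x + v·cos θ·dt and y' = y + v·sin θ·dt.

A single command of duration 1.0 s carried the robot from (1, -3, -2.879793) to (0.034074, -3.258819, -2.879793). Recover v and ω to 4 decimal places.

v = 1.0000, ω = 0.0000

Δθ = -2.879793 − -2.879793 = 0.000000
ω = Δθ/dt = 0.000000/1.0 = 0.0000
ω = 0 → v = (Δx·cos θ + Δy·sin θ)/dt = 1.0000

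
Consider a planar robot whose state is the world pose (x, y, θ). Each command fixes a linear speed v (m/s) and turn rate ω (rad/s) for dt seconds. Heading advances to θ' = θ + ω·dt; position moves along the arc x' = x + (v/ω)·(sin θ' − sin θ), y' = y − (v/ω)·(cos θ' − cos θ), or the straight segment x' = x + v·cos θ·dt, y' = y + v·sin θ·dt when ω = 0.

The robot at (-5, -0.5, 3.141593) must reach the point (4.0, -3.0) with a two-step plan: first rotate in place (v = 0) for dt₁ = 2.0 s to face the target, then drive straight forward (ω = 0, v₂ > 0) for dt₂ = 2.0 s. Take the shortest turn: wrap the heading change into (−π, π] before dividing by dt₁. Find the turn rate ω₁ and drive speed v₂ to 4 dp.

heading to target = atan2(-3−-0.5, 4−-5) = -0.2709
Δθ = wrap(-0.2709 − 3.1416) = 2.8706; ω₁ = Δθ/dt₁ = 1.4353
distance = √((4−-5)² + (-3−-0.5)²) = 9.3408; v₂ = distance/dt₂ = 4.6704

ω₁ = 1.4353, v₂ = 4.6704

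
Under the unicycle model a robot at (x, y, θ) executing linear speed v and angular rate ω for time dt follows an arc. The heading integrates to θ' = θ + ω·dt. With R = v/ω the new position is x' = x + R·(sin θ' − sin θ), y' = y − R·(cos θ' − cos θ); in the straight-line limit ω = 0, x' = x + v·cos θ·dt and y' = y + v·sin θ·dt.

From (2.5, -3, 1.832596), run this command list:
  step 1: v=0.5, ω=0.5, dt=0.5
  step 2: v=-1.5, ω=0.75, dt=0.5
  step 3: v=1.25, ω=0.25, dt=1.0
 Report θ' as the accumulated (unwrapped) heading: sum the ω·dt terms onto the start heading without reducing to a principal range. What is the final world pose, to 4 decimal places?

step 1: θ'=2.0826 (R=1.0000) → pose (2.4059, -2.7691, 2.0826)
step 2: θ'=2.4576 (R=-2.0000) → pose (2.8859, -3.3397, 2.4576)
step 3: θ'=2.7076 (R=5.0000) → pose (1.8289, -2.6785, 2.7076)

(1.8289, -2.6785, 2.7076)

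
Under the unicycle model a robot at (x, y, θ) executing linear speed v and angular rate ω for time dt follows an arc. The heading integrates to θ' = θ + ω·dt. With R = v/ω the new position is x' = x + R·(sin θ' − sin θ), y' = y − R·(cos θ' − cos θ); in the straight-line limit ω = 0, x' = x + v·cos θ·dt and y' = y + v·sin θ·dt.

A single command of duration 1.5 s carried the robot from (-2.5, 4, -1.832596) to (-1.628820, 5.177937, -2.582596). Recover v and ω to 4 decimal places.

v = -1.0000, ω = -0.5000

Δθ = -2.582596 − -1.832596 = -0.750000
ω = Δθ/dt = -0.750000/1.5 = -0.5000
R = −Δy/(cos θ' − cos θ) = 2.0000
v = R·ω = 2.0000·-0.5000 = -1.0000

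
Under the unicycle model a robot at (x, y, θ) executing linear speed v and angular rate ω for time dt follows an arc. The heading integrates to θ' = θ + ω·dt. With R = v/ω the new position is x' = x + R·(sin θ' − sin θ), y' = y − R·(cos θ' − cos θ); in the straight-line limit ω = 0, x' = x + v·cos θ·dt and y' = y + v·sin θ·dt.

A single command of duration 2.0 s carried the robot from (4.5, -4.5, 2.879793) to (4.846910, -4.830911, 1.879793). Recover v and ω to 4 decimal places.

Δθ = 1.879793 − 2.879793 = -1.000000
ω = Δθ/dt = -1.000000/2.0 = -0.5000
R = Δx/(sin θ' − sin θ) = 0.5000
v = R·ω = 0.5000·-0.5000 = -0.2500

v = -0.2500, ω = -0.5000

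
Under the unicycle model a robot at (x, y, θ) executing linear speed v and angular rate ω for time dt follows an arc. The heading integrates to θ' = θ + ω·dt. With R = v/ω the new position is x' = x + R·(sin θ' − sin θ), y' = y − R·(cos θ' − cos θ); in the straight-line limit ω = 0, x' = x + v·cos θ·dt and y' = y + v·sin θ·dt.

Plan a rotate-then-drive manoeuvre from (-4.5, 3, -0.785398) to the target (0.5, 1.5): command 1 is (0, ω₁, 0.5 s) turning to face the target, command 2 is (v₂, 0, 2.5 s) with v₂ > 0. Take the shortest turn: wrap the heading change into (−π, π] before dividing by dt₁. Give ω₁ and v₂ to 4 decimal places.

ω₁ = 0.9879, v₂ = 2.0881

heading to target = atan2(1.5−3, 0.5−-4.5) = -0.2915
Δθ = wrap(-0.2915 − -0.7854) = 0.4939; ω₁ = Δθ/dt₁ = 0.9879
distance = √((0.5−-4.5)² + (1.5−3)²) = 5.2202; v₂ = distance/dt₂ = 2.0881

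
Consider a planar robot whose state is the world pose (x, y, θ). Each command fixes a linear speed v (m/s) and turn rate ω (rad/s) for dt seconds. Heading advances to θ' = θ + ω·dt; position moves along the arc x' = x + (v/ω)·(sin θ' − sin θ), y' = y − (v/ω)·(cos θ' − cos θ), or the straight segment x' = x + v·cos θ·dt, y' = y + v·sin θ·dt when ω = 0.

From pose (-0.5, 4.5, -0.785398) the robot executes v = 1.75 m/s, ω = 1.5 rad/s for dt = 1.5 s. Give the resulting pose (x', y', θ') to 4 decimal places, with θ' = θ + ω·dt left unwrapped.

(1.4851, 5.2013, 1.4646)

θ' = -0.7854 + 1.5·1.5 = 1.4646
R = v/ω = 1.75/1.5 = 1.1667
x' = -0.5 + 1.1667·(sin 1.4646 − sin -0.7854) = 1.4851
y' = 4.5 − 1.1667·(cos 1.4646 − cos -0.7854) = 5.2013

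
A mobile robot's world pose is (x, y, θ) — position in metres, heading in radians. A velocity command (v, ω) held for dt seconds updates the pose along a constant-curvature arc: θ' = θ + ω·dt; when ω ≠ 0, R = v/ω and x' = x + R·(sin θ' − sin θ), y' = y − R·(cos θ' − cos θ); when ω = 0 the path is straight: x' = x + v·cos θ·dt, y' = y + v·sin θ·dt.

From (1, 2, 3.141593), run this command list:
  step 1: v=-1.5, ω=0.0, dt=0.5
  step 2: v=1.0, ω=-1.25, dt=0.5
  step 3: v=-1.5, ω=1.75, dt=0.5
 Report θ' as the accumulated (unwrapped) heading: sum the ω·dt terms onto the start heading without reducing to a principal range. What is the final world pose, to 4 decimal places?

(1.9955, 2.0158, 3.3916)

step 1: θ'=3.1416 (straight) → pose (1.7500, 2.0000, 3.1416)
step 2: θ'=2.5166 (R=-0.8000) → pose (1.2819, 2.1512, 2.5166)
step 3: θ'=3.3916 (R=-0.8571) → pose (1.9955, 2.0158, 3.3916)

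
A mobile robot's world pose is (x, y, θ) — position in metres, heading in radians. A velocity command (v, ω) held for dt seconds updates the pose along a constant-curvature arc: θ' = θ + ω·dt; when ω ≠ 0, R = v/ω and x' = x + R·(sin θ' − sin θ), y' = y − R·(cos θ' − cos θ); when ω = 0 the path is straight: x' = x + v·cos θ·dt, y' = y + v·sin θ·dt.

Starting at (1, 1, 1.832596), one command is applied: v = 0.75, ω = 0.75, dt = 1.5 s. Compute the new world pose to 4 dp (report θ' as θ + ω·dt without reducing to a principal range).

θ' = 1.8326 + 0.75·1.5 = 2.9576
R = v/ω = 0.75/0.75 = 1.0000
x' = 1 + 1.0000·(sin 2.9576 − sin 1.8326) = 0.2170
y' = 1 − 1.0000·(cos 2.9576 − cos 1.8326) = 1.7243

(0.2170, 1.7243, 2.9576)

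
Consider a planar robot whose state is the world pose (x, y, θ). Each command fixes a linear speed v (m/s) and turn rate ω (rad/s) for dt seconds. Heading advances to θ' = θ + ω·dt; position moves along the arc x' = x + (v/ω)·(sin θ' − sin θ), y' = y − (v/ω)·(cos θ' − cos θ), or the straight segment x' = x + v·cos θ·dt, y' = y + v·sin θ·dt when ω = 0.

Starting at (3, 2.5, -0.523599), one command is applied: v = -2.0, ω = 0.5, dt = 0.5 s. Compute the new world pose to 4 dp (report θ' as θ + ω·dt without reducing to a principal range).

θ' = -0.5236 + 0.5·0.5 = -0.2736
R = v/ω = -2.0/0.5 = -4.0000
x' = 3 + -4.0000·(sin -0.2736 − sin -0.5236) = 2.0808
y' = 2.5 − -4.0000·(cos -0.2736 − cos -0.5236) = 2.8871

(2.0808, 2.8871, -0.2736)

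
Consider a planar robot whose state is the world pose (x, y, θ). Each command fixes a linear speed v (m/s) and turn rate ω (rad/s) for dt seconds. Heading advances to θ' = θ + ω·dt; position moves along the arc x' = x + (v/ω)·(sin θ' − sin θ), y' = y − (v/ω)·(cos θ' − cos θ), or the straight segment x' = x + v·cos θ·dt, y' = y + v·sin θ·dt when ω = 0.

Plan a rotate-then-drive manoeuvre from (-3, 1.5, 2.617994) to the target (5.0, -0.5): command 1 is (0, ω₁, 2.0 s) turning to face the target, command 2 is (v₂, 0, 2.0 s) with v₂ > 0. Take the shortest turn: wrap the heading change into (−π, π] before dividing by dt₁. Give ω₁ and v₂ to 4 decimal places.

ω₁ = -1.4315, v₂ = 4.1231

heading to target = atan2(-0.5−1.5, 5−-3) = -0.2450
Δθ = wrap(-0.2450 − 2.6180) = -2.8630; ω₁ = Δθ/dt₁ = -1.4315
distance = √((5−-3)² + (-0.5−1.5)²) = 8.2462; v₂ = distance/dt₂ = 4.1231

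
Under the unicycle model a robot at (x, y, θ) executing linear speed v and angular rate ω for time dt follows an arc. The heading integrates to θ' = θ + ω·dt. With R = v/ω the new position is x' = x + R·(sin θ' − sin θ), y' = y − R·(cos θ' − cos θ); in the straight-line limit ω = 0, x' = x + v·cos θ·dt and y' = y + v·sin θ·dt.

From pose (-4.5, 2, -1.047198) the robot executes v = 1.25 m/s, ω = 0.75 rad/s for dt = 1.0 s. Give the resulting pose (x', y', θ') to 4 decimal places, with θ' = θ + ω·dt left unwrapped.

(-3.5447, 1.2397, -0.2972)

θ' = -1.0472 + 0.75·1.0 = -0.2972
R = v/ω = 1.25/0.75 = 1.6667
x' = -4.5 + 1.6667·(sin -0.2972 − sin -1.0472) = -3.5447
y' = 2 − 1.6667·(cos -0.2972 − cos -1.0472) = 1.2397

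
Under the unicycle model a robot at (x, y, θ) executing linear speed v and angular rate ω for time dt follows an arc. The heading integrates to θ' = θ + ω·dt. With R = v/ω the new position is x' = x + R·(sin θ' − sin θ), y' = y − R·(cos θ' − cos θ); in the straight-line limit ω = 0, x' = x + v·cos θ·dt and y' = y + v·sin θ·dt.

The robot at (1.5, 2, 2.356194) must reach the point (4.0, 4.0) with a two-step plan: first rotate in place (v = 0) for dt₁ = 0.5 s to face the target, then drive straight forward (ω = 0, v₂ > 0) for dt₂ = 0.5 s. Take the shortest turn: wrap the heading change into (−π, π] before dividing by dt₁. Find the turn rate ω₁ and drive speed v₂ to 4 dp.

ω₁ = -3.3629, v₂ = 6.4031

heading to target = atan2(4−2, 4−1.5) = 0.6747
Δθ = wrap(0.6747 − 2.3562) = -1.6815; ω₁ = Δθ/dt₁ = -3.3629
distance = √((4−1.5)² + (4−2)²) = 3.2016; v₂ = distance/dt₂ = 6.4031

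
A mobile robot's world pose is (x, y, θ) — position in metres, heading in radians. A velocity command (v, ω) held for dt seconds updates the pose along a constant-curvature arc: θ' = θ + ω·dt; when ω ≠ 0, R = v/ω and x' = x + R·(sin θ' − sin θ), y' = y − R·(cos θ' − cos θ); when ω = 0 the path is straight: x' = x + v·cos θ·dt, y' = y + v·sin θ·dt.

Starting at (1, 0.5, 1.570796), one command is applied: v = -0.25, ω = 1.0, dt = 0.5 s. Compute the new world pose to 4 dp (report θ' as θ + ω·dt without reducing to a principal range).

θ' = 1.5708 + 1.0·0.5 = 2.0708
R = v/ω = -0.25/1.0 = -0.2500
x' = 1 + -0.2500·(sin 2.0708 − sin 1.5708) = 1.0306
y' = 0.5 − -0.2500·(cos 2.0708 − cos 1.5708) = 0.3801

(1.0306, 0.3801, 2.0708)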